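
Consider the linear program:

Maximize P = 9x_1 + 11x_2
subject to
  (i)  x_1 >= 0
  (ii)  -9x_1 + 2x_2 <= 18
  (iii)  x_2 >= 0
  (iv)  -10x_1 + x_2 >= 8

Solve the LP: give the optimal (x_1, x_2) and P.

Extreme points and P = 9x_1 + 11x_2:
  (0, 9) → P = 99
  (0, 8) → P = 88
  (2/11, 108/11) → P = 1206/11

x_1 = 2/11, x_2 = 108/11, maximum P = 1206/11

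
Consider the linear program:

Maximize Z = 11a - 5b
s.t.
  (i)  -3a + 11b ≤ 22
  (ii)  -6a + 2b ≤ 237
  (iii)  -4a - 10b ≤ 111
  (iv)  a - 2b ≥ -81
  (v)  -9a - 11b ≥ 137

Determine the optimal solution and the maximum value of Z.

a = -149/46, b = -451/46, maximum Z = 308/23

The binding constraints are -4a - 10b = 111 and -9a - 11b = 137.
Solving simultaneously gives a = -149/46, b = -451/46.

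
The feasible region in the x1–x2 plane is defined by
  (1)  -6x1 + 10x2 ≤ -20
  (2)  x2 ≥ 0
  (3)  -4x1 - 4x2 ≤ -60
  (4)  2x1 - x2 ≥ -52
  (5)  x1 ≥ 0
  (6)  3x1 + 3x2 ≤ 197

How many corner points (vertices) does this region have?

Pairwise boundary intersections that survive every other constraint:
  (85/8, 35/8)
  (1015/24, 187/8)
  (15, 0)
  (197/3, 0)

4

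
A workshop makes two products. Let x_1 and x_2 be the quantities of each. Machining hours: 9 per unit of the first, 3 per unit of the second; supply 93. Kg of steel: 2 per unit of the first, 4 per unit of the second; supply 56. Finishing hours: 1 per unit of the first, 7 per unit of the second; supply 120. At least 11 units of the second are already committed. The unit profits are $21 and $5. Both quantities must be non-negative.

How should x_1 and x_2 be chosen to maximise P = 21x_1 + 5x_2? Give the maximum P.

Feasible corners and P = 21x_1 + 5x_2:
  (0, 14) → P = 70
  (0, 11) → P = 55
  (6, 11) → P = 181

The optimum lies where 2x_1 + 4x_2 = 56 and x_2 = 11.
Solving simultaneously gives x_1 = 6, x_2 = 11.

x_1 = 6, x_2 = 11, maximum P = 181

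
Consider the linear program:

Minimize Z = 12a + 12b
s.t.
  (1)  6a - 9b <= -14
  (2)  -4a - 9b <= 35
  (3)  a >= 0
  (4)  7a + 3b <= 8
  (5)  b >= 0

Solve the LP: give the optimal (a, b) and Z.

a = 0, b = 14/9, minimum Z = 56/3

The optimum lies where 6a - 9b = -14 and a = 0.
Solving simultaneously gives a = 0, b = 14/9.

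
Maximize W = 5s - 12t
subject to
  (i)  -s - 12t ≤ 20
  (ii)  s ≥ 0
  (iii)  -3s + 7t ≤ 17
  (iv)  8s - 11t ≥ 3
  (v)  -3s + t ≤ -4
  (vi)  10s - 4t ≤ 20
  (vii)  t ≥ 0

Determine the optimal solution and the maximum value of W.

Extreme points and W = 5s - 12t:
  (41/25, 23/25) → W = -71/25
  (8/3, 5/3) → W = -20/3
  (4/3, 0) → W = 20/3
  (2, 0) → W = 10

s = 2, t = 0, maximum W = 10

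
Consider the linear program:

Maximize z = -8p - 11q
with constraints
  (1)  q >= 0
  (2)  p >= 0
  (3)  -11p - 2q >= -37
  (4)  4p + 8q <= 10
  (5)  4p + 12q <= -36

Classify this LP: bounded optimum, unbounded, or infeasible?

The boundaries q = 0 and p = 0 meet at (0, 0), but that point violates 4p + 12q ≤ -36. Every candidate vertex is excluded by some other constraint, so the feasible region is empty.

infeasible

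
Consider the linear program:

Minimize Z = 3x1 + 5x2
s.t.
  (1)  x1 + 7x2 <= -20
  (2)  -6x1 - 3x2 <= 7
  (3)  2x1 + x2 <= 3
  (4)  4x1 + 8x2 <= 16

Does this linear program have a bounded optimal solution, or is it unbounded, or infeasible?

unbounded

From the feasible point (11/39, -113/39), moving in the direction (1, -2) keeps every constraint satisfied while Z decreases without bound.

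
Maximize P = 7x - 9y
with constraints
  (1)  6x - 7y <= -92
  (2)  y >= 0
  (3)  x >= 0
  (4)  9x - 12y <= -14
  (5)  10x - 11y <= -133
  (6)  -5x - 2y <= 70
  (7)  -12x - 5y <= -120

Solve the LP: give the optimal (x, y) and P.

x = 10/3, y = 16, maximum P = -362/3

Corner points and P = 7x - 9y:
  (81/4, 61/2) → P = -531/4
  (10/3, 16) → P = -362/3
  (0, 24) → P = -216
The feasible region is unbounded (it extends along (0, 1), (11, 10)), but P strictly decreases along every unbounded feasible direction, so there is no improving ray and the maximum is attained at a vertex.

The optimum lies where 6x - 7y = -92 and -12x - 5y = -120.
Solving simultaneously gives x = 10/3, y = 16.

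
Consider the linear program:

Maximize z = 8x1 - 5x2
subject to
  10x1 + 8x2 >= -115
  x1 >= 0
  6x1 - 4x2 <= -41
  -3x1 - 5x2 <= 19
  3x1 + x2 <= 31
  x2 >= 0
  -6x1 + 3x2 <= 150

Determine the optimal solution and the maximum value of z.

Extreme points and z = 8x1 - 5x2:
  (0, 41/4) → z = -205/4
  (0, 31) → z = -155
  (83/18, 103/6) → z = -881/18

The binding constraints are 6x1 - 4x2 = -41 and 3x1 + x2 = 31.
Solving simultaneously gives x1 = 83/18, x2 = 103/6.

x1 = 83/18, x2 = 103/6, maximum z = -881/18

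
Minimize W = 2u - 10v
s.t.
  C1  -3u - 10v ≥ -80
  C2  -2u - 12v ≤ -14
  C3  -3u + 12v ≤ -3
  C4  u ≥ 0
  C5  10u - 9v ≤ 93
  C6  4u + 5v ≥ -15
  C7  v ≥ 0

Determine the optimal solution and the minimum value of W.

u = 363/31, v = 83/31, minimum W = -104/31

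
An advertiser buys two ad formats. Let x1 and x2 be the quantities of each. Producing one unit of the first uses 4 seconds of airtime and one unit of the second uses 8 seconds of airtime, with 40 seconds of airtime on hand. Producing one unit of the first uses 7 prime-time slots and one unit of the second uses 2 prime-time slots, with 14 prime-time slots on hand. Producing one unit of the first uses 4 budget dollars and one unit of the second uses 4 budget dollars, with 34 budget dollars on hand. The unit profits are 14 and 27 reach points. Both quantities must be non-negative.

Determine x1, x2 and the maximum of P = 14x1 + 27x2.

x1 = 2/3, x2 = 14/3, maximum P = 406/3

Extreme points and P = 14x1 + 27x2:
  (0, 0) → P = 0
  (0, 5) → P = 135
  (2, 0) → P = 28
  (2/3, 14/3) → P = 406/3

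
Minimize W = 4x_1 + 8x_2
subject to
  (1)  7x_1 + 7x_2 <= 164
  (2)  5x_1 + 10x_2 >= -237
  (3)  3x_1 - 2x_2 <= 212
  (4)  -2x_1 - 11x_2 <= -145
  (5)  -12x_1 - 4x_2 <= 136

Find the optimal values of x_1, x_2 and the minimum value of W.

x_1 = -519/31, x_2 = 503/31, minimum W = 1948/31

Corner points and W = 4x_1 + 8x_2:
  (263/21, 229/21) → W = 412/3
  (-201/7, 365/7) → W = 2116/7
  (-519/31, 503/31) → W = 1948/31

The binding constraints are -2x_1 - 11x_2 = -145 and -12x_1 - 4x_2 = 136.
Solving simultaneously gives x_1 = -519/31, x_2 = 503/31.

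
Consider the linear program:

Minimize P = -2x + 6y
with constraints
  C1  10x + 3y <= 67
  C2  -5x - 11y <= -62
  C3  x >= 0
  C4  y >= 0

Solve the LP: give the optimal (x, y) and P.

x = 29/5, y = 3, minimum P = 32/5

Feasible corners and P = -2x + 6y:
  (29/5, 3) → P = 32/5
  (0, 67/3) → P = 134
  (0, 62/11) → P = 372/11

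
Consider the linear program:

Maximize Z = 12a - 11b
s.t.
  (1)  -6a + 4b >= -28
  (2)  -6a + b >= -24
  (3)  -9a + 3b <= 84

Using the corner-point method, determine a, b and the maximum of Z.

a = -70/3, b = -42, maximum Z = 182

Corner points and Z = 12a - 11b:
  (34/9, -4/3) → Z = 60
  (-70/3, -42) → Z = 182
  (52/3, 80) → Z = -672

The optimum lies where -6a + 4b = -28 and -9a + 3b = 84.
Solving simultaneously gives a = -70/3, b = -42.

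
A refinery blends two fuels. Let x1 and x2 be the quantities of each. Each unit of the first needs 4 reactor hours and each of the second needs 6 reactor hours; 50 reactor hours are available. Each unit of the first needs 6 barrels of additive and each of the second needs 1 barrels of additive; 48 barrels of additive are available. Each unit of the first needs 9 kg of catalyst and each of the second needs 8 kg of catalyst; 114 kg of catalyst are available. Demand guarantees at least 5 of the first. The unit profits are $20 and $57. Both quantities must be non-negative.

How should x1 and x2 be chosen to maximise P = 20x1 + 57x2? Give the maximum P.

x1 = 5, x2 = 5, maximum P = 385

Vertices and P = 20x1 + 57x2:
  (8, 0) → P = 160
  (5, 0) → P = 100
  (119/16, 27/8) → P = 2729/8
  (5, 5) → P = 385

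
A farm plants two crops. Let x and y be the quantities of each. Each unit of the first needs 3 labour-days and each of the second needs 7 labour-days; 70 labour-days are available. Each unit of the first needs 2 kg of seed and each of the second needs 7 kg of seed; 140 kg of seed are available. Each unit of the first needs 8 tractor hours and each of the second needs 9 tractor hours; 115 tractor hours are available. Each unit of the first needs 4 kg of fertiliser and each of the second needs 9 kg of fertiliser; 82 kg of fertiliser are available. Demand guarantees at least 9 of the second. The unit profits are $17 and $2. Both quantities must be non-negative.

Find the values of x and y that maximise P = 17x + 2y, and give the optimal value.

x = 1/4, y = 9, maximum P = 89/4

Corner points and P = 17x + 2y:
  (0, 82/9) → P = 164/9
  (0, 9) → P = 18
  (1/4, 9) → P = 89/4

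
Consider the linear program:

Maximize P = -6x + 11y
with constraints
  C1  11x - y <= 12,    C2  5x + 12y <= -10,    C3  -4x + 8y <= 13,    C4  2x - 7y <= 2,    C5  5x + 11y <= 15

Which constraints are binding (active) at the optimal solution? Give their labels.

Corner points and P = -6x + 11y:
  (-59/22, 25/88) → P = 1691/88
  (-46/59, -30/59) → P = -54/59
  (-107/12, -17/6) → P = 67/3

The maximum is at (-107/12, -17/6). Substituting into each constraint, equality holds for C3 and C4; the remaining constraints have slack.

C3 and C4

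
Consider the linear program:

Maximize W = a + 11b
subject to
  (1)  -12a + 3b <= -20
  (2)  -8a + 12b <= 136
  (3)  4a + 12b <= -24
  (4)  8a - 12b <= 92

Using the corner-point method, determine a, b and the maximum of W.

a = 14/13, b = -92/39, maximum W = -970/39

Vertices and W = a + 11b:
  (14/13, -92/39) → W = -970/39
  (-3/10, -118/15) → W = -521/6
  (17/3, -35/9) → W = -334/9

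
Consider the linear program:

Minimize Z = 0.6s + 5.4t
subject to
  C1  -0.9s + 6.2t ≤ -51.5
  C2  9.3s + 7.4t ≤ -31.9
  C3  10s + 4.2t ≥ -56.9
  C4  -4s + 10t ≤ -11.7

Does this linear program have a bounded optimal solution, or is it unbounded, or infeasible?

From the feasible point (4583/1608, -8461/1072), moving in the direction (4.2, -10) keeps every constraint satisfied while Z decreases without bound.

unbounded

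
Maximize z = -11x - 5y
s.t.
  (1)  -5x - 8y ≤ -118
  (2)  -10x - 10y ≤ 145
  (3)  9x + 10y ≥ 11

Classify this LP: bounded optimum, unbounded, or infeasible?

unbounded

From the feasible point (-546/11, 1007/22), moving in the direction (-10, 10) keeps every constraint satisfied while z increases without bound.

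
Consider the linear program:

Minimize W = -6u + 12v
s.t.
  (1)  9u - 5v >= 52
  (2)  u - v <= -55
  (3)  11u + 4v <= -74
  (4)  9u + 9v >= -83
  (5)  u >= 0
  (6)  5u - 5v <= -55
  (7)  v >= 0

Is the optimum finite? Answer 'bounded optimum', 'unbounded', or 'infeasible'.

The boundaries 9u - 5v = 52 and u - v = -55 meet at (327/4, 547/4), but that point violates 11u + 4v ≤ -74. Every candidate vertex is excluded by some other constraint, so the feasible region is empty.

infeasible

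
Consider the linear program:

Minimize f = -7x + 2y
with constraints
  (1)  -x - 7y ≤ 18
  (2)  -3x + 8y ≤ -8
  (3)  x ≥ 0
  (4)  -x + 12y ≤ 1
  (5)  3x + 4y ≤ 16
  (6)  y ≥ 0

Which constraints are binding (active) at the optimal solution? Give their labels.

(5) and (6)

Vertices and f = -7x + 2y:
  (26/7, 11/28) → f = -353/14
  (8/3, 0) → f = -56/3
  (47/10, 19/40) → f = -639/20
  (16/3, 0) → f = -112/3

The minimum is at (16/3, 0). Substituting into each constraint, equality holds for (5) and (6); the remaining constraints have slack.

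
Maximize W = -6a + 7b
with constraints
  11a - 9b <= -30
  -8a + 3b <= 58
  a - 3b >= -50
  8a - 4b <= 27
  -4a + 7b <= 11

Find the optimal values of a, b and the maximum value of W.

Extreme points and W = -6a + 7b:
  (-144/13, -398/39) → W = -194/39
  (-111/41, 1/41) → W = 673/41
  (-373/44, -36/11) → W = 615/22

a = -373/44, b = -36/11, maximum W = 615/22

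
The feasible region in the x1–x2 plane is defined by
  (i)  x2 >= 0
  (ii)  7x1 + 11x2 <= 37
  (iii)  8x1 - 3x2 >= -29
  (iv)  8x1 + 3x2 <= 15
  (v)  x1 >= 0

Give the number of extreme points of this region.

Intersecting each pair of boundary lines and keeping only the points that satisfy every inequality leaves:
  (15/8, 0)
  (0, 0)
  (54/67, 191/67)
  (0, 37/11)

4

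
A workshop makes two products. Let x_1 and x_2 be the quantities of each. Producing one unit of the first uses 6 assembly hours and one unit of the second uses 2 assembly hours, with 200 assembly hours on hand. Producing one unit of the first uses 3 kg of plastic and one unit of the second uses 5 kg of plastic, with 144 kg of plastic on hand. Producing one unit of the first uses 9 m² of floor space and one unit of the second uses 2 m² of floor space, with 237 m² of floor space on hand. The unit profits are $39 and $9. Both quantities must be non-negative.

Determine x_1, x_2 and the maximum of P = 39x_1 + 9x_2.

x_1 = 23, x_2 = 15, maximum P = 1032

Feasible corners and P = 39x_1 + 9x_2:
  (0, 0) → P = 0
  (0, 144/5) → P = 1296/5
  (79/3, 0) → P = 1027
  (23, 15) → P = 1032

The optimum lies where 3x_1 + 5x_2 = 144 and 9x_1 + 2x_2 = 237.
Solving simultaneously gives x_1 = 23, x_2 = 15.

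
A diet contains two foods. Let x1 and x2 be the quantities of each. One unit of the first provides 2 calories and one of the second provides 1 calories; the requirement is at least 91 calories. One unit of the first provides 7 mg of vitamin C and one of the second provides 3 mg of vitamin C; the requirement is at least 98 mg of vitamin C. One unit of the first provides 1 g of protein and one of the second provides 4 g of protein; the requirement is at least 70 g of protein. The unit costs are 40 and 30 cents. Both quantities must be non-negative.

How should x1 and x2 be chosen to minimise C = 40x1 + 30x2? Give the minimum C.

x1 = 42, x2 = 7, minimum C = 1890

The feasible region is unbounded (it extends along (0, 1), (1, 0)), but C strictly increases along every unbounded feasible direction, so there is no improving ray and the minimum is attained at a vertex.

The optimum lies where 2x1 + x2 = 91 and x1 + 4x2 = 70.
Solving simultaneously gives x1 = 42, x2 = 7.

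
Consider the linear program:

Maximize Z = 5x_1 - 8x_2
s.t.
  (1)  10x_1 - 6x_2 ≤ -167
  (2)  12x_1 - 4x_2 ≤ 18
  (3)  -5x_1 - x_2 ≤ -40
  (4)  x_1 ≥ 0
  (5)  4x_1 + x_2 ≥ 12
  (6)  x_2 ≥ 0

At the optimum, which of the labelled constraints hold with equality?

Vertices and Z = 5x_1 - 8x_2:
  (97/4, 273/4) → Z = -1699/4
  (73/40, 247/8) → Z = -1903/8
  (0, 40) → Z = -320
The feasible region is unbounded (it extends along (0, 1), (1, 3)), but Z strictly decreases along every unbounded feasible direction, so there is no improving ray and the maximum is attained at a vertex.

The maximum is at (73/40, 247/8). Substituting into each constraint, equality holds for (1) and (3); the remaining constraints have slack.

(1) and (3)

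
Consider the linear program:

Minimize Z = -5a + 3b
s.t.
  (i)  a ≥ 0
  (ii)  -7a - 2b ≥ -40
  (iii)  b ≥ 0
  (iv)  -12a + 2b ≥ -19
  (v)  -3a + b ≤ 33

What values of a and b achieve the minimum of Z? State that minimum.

Vertices and Z = -5a + 3b:
  (0, 20) → Z = 60
  (0, 0) → Z = 0
  (59/19, 347/38) → Z = 451/38
  (19/12, 0) → Z = -95/12

a = 19/12, b = 0, minimum Z = -95/12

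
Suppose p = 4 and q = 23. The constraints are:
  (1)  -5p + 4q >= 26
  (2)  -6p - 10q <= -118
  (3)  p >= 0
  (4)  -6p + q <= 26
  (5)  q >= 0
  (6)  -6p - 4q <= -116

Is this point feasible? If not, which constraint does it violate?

feasible

(1): 72 ≥ 26 ✓
(2): -254 ≤ -118 ✓
(3): 4 ≥ 0 ✓
(4): -1 ≤ 26 ✓
(5): 23 ≥ 0 ✓
(6): -116 ≤ -116 ✓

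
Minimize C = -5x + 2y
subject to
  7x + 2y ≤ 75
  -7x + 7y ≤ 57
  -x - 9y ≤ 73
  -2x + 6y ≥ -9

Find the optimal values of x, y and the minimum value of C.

x = 234/23, y = 87/46, minimum C = -1083/23

The binding constraints are 7x + 2y = 75 and -2x + 6y = -9.
Solving simultaneously gives x = 234/23, y = 87/46.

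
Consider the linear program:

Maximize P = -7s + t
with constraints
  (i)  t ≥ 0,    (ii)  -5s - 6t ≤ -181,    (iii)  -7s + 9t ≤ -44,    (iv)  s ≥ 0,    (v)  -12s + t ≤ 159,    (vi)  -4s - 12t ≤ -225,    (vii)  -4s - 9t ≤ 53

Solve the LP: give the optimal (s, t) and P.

s = 631/29, t = 349/29, maximum P = -4068/29

The feasible region is unbounded (it extends along (1, 0), (9, 7)), but P strictly decreases along every unbounded feasible direction, so there is no improving ray and the maximum is attained at a vertex.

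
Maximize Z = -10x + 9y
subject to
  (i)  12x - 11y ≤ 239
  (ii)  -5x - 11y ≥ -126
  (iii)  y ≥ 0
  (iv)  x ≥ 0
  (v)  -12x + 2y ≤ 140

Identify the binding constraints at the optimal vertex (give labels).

Extreme points and Z = -10x + 9y:
  (365/17, 317/187) → Z = -37297/187
  (239/12, 0) → Z = -1195/6
  (0, 126/11) → Z = 1134/11
  (0, 0) → Z = 0

The maximum is at (0, 126/11). Substituting into each constraint, equality holds for (ii) and (iv); the remaining constraints have slack.

(ii) and (iv)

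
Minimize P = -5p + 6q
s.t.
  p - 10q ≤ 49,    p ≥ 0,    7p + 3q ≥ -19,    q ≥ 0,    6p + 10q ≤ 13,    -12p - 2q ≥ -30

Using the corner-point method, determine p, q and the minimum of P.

p = 13/6, q = 0, minimum P = -65/6

Vertices and P = -5p + 6q:
  (0, 0) → P = 0
  (0, 13/10) → P = 39/5
  (13/6, 0) → P = -65/6

The binding constraints are q = 0 and 6p + 10q = 13.
Solving simultaneously gives p = 13/6, q = 0.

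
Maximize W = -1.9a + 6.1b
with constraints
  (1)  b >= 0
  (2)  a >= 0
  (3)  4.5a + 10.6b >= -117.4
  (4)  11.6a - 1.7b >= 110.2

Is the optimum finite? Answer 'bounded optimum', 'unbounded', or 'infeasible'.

unbounded

From the feasible point (9.5, 0), moving in the direction (1.7, 11.6) keeps every constraint satisfied while W increases without bound.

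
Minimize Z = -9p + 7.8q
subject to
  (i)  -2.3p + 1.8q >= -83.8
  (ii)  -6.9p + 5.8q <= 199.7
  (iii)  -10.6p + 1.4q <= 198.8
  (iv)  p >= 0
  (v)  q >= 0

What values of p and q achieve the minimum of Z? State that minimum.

p = 838/23, q = 0, minimum Z = -7542/23

Vertices and Z = -9p + 7.8q:
  (42275/46, 4511/4) → Z = 241617/460
  (838/23, 0) → Z = -7542/23
  (0, 1997/58) → Z = 77883/290
  (0, 0) → Z = 0

At the optimal vertex, -2.3p + 1.8q = -83.8 and q = 0.
Solving simultaneously gives p = 838/23, q = 0.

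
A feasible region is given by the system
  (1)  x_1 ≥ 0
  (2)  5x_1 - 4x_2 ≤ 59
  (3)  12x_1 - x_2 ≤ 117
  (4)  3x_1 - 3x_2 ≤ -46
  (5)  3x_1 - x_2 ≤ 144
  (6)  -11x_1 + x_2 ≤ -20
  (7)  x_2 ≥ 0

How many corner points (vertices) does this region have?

The feasible vertices (each the meet of two boundaries and inside every other half-plane) are:
  (397/33, 301/11)
  (97, 1047)
  (53/15, 283/15)

3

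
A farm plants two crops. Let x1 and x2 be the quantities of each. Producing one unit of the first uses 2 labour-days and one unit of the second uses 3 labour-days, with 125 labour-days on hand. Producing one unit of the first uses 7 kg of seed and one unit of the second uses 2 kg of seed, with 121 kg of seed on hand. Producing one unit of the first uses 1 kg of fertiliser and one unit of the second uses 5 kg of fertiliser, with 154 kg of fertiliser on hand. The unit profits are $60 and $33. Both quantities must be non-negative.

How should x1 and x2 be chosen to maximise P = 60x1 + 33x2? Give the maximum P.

x1 = 9, x2 = 29, maximum P = 1497

Corner points and P = 60x1 + 33x2:
  (0, 0) → P = 0
  (0, 154/5) → P = 5082/5
  (121/7, 0) → P = 7260/7
  (9, 29) → P = 1497

The optimum lies where 7x1 + 2x2 = 121 and x1 + 5x2 = 154.
Solving simultaneously gives x1 = 9, x2 = 29.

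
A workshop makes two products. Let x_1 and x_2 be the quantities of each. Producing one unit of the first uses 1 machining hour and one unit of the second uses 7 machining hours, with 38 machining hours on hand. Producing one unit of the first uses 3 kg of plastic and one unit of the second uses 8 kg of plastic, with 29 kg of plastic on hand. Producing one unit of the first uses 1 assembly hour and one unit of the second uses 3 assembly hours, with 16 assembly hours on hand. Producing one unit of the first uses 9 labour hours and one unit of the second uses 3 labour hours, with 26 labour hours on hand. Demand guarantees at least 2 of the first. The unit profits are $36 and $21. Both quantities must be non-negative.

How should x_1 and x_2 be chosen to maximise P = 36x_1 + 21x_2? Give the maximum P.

Vertices and P = 36x_1 + 21x_2:
  (26/9, 0) → P = 104
  (2, 0) → P = 72
  (2, 8/3) → P = 128

The optimum lies where 9x_1 + 3x_2 = 26 and x_1 = 2.
Solving simultaneously gives x_1 = 2, x_2 = 8/3.

x_1 = 2, x_2 = 8/3, maximum P = 128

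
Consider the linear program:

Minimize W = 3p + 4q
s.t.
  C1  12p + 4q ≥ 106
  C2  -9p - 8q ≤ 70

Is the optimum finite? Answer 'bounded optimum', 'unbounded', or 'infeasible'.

unbounded

From the feasible point (94/5, -299/10), moving in the direction (8, -9) keeps every constraint satisfied while W decreases without bound.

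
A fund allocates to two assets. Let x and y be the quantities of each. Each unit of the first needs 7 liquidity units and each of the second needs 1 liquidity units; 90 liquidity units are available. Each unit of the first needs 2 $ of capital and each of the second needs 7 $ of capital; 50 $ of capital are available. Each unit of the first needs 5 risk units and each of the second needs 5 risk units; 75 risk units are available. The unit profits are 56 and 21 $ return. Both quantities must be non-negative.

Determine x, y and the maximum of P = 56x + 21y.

Vertices and P = 56x + 21y:
  (0, 0) → P = 0
  (0, 50/7) → P = 150
  (90/7, 0) → P = 720
  (25/2, 5/2) → P = 1505/2
  (11, 4) → P = 700

The binding constraints are 7x + y = 90 and 5x + 5y = 75.
Solving simultaneously gives x = 25/2, y = 5/2.

x = 25/2, y = 5/2, maximum P = 1505/2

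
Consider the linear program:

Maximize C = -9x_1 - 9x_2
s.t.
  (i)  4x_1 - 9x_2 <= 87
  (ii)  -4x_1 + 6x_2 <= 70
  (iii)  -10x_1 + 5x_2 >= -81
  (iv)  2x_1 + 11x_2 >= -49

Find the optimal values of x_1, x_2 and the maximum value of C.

Corner points and C = -9x_1 - 9x_2:
  (209/10, 128/5) → C = -837/2
  (-19, -1) → C = 180
  (323/60, -163/30) → C = 9/20

At the optimal vertex, -4x_1 + 6x_2 = 70 and 2x_1 + 11x_2 = -49.
Solving simultaneously gives x_1 = -19, x_2 = -1.

x_1 = -19, x_2 = -1, maximum C = 180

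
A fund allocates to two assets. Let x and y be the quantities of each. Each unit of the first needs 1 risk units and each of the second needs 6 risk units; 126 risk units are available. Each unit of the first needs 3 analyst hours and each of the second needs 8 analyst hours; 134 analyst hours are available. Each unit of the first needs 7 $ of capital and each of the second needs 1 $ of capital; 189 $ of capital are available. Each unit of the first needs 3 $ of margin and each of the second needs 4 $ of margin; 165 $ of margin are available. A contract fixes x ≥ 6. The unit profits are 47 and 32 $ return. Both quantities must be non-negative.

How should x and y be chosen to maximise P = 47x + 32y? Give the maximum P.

x = 26, y = 7, maximum P = 1446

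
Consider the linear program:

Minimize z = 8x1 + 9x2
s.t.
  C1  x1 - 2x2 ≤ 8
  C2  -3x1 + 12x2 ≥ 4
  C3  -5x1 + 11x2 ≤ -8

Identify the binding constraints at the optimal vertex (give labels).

C2 and C3

Vertices and z = 8x1 + 9x2:
  (52/3, 14/3) → z = 542/3
  (72, 32) → z = 864
  (140/27, 44/27) → z = 1516/27

The minimum is at (140/27, 44/27). Substituting into each constraint, equality holds for C2 and C3; the remaining constraints have slack.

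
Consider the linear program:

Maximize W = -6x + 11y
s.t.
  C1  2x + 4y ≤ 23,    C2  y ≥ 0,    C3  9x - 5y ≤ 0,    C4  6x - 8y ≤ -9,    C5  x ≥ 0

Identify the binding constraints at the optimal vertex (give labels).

C1 and C5

Vertices and W = -6x + 11y:
  (5/2, 9/2) → W = 69/2
  (0, 23/4) → W = 253/4
  (15/14, 27/14) → W = 207/14
  (0, 9/8) → W = 99/8

The maximum is at (0, 23/4). Substituting into each constraint, equality holds for C1 and C5; the remaining constraints have slack.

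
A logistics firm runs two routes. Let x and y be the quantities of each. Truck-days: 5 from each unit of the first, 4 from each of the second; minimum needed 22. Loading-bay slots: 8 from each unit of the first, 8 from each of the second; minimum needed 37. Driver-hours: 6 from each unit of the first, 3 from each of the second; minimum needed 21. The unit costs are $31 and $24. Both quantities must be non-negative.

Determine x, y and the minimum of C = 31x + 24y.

Corner points and C = 31x + 24y:
  (0, 7) → C = 168
  (37/8, 0) → C = 1147/8
  (7/2, 9/8) → C = 271/2
  (2, 3) → C = 134
The feasible region is unbounded (it extends along (0, 1), (1, 0)), but C strictly increases along every unbounded feasible direction, so there is no improving ray and the minimum is attained at a vertex.

x = 2, y = 3, minimum C = 134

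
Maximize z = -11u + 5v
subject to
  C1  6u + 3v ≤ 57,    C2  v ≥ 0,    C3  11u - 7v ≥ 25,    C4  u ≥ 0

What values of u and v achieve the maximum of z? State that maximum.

Corner points and z = -11u + 5v:
  (19/2, 0) → z = -209/2
  (158/25, 159/25) → z = -943/25
  (25/11, 0) → z = -25

u = 25/11, v = 0, maximum z = -25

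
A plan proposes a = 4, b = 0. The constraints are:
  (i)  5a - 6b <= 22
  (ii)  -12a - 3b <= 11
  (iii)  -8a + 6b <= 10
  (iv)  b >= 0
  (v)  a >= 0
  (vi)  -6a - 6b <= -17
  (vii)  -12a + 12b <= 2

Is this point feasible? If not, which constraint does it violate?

feasible

(i): 20 ≤ 22 ✓
(ii): -48 ≤ 11 ✓
(iii): -32 ≤ 10 ✓
(iv): 0 ≥ 0 ✓
(v): 4 ≥ 0 ✓
(vi): -24 ≤ -17 ✓
(vii): -48 ≤ 2 ✓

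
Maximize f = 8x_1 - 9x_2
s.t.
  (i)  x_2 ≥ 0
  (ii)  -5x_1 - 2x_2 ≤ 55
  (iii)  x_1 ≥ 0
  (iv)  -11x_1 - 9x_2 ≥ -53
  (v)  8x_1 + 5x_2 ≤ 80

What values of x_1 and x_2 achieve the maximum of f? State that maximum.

x_1 = 53/11, x_2 = 0, maximum f = 424/11

Extreme points and f = 8x_1 - 9x_2:
  (0, 0) → f = 0
  (53/11, 0) → f = 424/11
  (0, 53/9) → f = -53

The binding constraints are x_2 = 0 and -11x_1 - 9x_2 = -53.
Solving simultaneously gives x_1 = 53/11, x_2 = 0.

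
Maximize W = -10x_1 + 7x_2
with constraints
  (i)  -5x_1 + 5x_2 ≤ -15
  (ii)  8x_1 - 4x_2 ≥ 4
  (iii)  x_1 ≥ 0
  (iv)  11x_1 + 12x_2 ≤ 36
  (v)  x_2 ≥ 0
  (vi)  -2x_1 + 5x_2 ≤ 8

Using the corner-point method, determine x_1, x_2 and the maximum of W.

x_1 = 3, x_2 = 0, maximum W = -30

The binding constraints are -5x_1 + 5x_2 = -15 and x_2 = 0.
Solving simultaneously gives x_1 = 3, x_2 = 0.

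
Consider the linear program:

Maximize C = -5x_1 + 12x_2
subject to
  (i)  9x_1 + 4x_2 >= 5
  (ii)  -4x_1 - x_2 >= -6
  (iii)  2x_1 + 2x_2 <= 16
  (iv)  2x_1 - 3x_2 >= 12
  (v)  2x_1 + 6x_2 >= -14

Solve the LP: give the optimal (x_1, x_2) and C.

x_1 = 15/7, x_2 = -18/7, maximum C = -291/7

Feasible corners and C = -5x_1 + 12x_2:
  (9/5, -14/5) → C = -213/5
  (43/23, -68/23) → C = -1031/23
  (15/7, -18/7) → C = -291/7
  (25/11, -34/11) → C = -533/11

At the optimal vertex, -4x_1 - x_2 = -6 and 2x_1 - 3x_2 = 12.
Solving simultaneously gives x_1 = 15/7, x_2 = -18/7.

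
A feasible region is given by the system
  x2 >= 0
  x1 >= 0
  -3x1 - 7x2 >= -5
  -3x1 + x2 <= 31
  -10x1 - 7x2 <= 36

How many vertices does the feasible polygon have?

Pairwise boundary intersections that survive every other constraint:
  (0, 0)
  (5/3, 0)
  (0, 5/7)

3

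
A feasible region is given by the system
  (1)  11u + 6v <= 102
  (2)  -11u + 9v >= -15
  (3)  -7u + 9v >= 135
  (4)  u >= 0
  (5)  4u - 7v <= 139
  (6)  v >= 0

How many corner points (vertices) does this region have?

The feasible vertices (each the meet of two boundaries and inside every other half-plane) are:
  (36/47, 733/47)
  (0, 17)
  (0, 15)

3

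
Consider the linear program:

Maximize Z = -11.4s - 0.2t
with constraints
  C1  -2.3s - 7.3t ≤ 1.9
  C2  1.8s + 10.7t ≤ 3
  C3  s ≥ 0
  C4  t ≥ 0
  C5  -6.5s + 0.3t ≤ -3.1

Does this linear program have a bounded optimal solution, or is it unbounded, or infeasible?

Vertices and Z = -11.4s - 0.2t:
  (5/3, 0) → Z = -19
  (3407/7009, 1392/7009) → Z = -195591/35045
  (31/65, 0) → Z = -1767/325
The feasible region has finitely many vertices and no improving ray; the maximum is -1767/325 at (31/65, 0).

bounded optimum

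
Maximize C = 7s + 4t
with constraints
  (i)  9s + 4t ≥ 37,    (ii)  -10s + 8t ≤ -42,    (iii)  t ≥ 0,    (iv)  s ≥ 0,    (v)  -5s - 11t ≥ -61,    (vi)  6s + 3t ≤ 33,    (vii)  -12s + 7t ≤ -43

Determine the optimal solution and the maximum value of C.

s = 5, t = 1, maximum C = 39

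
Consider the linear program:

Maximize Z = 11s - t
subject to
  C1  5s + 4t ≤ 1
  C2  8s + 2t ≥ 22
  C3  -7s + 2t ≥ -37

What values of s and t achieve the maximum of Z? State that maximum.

s = 75/19, t = -89/19, maximum Z = 914/19

Extreme points and Z = 11s - t:
  (43/11, -51/11) → Z = 524/11
  (75/19, -89/19) → Z = 914/19
  (59/15, -71/15) → Z = 48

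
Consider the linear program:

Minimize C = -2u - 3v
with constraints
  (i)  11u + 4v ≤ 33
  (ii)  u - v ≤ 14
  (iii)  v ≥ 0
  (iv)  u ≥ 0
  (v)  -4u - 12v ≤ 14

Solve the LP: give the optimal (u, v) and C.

u = 0, v = 33/4, minimum C = -99/4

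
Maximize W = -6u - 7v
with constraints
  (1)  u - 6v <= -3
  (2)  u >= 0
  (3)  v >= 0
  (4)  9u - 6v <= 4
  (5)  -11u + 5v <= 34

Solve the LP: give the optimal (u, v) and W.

u = 0, v = 1/2, maximum W = -7/2

Extreme points and W = -6u - 7v:
  (0, 1/2) → W = -7/2
  (7/8, 31/48) → W = -469/48
  (0, 34/5) → W = -238/5
The feasible region is unbounded (it extends along (5, 11), (2, 3)), but W strictly decreases along every unbounded feasible direction, so there is no improving ray and the maximum is attained at a vertex.

The binding constraints are u - 6v = -3 and u = 0.
Solving simultaneously gives u = 0, v = 1/2.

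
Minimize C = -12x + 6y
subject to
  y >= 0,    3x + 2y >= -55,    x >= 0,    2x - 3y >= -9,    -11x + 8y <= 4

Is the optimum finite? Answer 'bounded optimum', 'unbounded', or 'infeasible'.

unbounded

From the feasible point (0, 0), moving in the direction (1, 0) keeps every constraint satisfied while C decreases without bound.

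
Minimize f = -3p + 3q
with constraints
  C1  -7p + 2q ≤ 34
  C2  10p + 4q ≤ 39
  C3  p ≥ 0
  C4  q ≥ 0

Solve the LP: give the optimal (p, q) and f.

Corner points and f = -3p + 3q:
  (0, 39/4) → f = 117/4
  (39/10, 0) → f = -117/10
  (0, 0) → f = 0

The optimum lies where 10p + 4q = 39 and q = 0.
Solving simultaneously gives p = 39/10, q = 0.

p = 39/10, q = 0, minimum f = -117/10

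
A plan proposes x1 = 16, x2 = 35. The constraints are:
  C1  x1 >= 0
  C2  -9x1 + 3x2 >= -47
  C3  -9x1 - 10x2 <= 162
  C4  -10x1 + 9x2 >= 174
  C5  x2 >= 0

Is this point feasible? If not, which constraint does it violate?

Constraint C4: -10x1 + 9x2 = 155, which is not ≥ 174. All other constraints are satisfied.

not feasible — violates C4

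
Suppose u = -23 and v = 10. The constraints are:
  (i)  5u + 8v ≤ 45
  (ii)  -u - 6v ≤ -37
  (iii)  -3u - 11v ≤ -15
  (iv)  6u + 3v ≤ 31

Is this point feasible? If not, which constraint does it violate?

(i): -35 ≤ 45 ✓
(ii): -37 ≤ -37 ✓
(iii): -41 ≤ -15 ✓
(iv): -108 ≤ 31 ✓

feasible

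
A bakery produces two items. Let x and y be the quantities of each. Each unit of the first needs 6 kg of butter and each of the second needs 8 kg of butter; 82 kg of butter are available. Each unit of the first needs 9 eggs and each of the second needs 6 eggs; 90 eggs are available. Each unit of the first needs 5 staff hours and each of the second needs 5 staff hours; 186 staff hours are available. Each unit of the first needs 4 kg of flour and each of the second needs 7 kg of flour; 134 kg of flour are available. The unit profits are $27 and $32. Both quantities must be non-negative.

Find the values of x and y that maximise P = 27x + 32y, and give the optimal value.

x = 19/3, y = 11/2, maximum P = 347

Corner points and P = 27x + 32y:
  (0, 0) → P = 0
  (0, 41/4) → P = 328
  (10, 0) → P = 270
  (19/3, 11/2) → P = 347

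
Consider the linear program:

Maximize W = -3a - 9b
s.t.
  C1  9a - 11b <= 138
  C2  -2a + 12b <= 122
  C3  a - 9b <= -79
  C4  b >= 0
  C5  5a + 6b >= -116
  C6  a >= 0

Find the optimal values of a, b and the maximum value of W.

a = 0, b = 79/9, maximum W = -79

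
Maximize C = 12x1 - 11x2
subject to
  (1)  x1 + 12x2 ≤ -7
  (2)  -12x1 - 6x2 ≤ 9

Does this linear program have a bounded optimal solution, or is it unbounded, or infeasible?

unbounded

From the feasible point (-11/23, -25/46), moving in the direction (6, -12) keeps every constraint satisfied while C increases without bound.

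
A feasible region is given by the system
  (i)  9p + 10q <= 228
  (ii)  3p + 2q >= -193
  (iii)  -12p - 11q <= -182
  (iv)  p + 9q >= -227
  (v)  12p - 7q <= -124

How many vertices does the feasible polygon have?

The feasible vertices (each the meet of two boundaries and inside every other half-plane) are:
  (-688/21, 366/7)
  (356/183, 1284/61)
  (-5/12, 17)

3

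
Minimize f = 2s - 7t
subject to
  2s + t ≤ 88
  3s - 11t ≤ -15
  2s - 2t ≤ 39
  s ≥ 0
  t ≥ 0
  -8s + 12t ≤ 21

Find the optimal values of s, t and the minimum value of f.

s = 1035/32, t = 373/16, minimum f = -197/2

Vertices and f = 2s - 7t:
  (215/6, 49/3) → f = -128/3
  (1035/32, 373/16) → f = -197/2
  (459/16, 147/16) → f = -111/16
  (0, 15/11) → f = -105/11
  (0, 7/4) → f = -49/4

The binding constraints are 2s + t = 88 and -8s + 12t = 21.
Solving simultaneously gives s = 1035/32, t = 373/16.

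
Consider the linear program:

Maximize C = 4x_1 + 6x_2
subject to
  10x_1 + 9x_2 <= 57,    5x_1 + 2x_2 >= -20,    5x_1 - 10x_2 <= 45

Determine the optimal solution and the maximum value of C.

Extreme points and C = 4x_1 + 6x_2:
  (-294/25, 97/5) → C = 1734/25
  (195/29, -33/29) → C = 582/29
  (-11/6, -65/12) → C = -239/6

At the optimal vertex, 10x_1 + 9x_2 = 57 and 5x_1 + 2x_2 = -20.
Solving simultaneously gives x_1 = -294/25, x_2 = 97/5.

x_1 = -294/25, x_2 = 97/5, maximum C = 1734/25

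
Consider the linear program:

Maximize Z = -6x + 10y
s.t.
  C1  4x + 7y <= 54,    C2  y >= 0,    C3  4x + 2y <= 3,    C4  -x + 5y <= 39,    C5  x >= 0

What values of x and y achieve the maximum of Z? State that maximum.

x = 0, y = 3/2, maximum Z = 15

Corner points and Z = -6x + 10y:
  (3/4, 0) → Z = -9/2
  (0, 0) → Z = 0
  (0, 3/2) → Z = 15

At the optimal vertex, 4x + 2y = 3 and x = 0.
Solving simultaneously gives x = 0, y = 3/2.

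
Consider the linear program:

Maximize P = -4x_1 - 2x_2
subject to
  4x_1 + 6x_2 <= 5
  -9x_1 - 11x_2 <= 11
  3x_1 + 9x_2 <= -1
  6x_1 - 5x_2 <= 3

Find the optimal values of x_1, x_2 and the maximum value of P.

The binding constraints are -9x_1 - 11x_2 = 11 and 3x_1 + 9x_2 = -1.
Solving simultaneously gives x_1 = -11/6, x_2 = 1/2.

x_1 = -11/6, x_2 = 1/2, maximum P = 19/3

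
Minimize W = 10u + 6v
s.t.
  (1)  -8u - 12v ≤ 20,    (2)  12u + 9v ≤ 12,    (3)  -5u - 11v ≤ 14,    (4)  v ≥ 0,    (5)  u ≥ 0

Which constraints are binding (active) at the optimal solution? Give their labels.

(4) and (5)

Vertices and W = 10u + 6v:
  (1, 0) → W = 10
  (0, 4/3) → W = 8
  (0, 0) → W = 0

The minimum is at (0, 0). Substituting into each constraint, equality holds for (4) and (5); the remaining constraints have slack.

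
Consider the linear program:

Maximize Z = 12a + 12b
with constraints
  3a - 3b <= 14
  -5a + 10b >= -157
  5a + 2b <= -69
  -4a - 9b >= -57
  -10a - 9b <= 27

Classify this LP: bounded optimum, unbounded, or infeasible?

The boundaries 3a - 3b = 14 and -5a + 10b = -157 meet at (-331/15, -401/15), but that point violates -10a - 9b ≤ 27. Every candidate vertex is excluded by some other constraint, so the feasible region is empty.

infeasible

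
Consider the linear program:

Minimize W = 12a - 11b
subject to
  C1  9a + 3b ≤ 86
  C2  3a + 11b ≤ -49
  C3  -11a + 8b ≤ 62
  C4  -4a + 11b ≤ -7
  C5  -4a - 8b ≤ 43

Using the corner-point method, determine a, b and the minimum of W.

a = -81/20, b = -67/20, minimum W = -47/4

Feasible corners and W = 12a - 11b:
  (1093/90, -233/30) → W = 1387/6
  (817/60, -731/60) → W = 3569/12
  (-81/20, -67/20) → W = -47/4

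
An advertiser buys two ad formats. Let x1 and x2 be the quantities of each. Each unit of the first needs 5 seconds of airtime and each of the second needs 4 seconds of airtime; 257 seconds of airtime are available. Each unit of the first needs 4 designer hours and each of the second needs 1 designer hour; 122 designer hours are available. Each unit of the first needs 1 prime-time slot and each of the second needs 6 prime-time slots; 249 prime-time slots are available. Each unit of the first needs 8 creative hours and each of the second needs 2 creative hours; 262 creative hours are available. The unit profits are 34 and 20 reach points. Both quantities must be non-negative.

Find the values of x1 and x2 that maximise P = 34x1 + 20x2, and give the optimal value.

x1 = 21, x2 = 38, maximum P = 1474

Feasible corners and P = 34x1 + 20x2:
  (0, 0) → P = 0
  (0, 83/2) → P = 830
  (61/2, 0) → P = 1037
  (21, 38) → P = 1474

The binding constraints are 5x1 + 4x2 = 257 and 4x1 + x2 = 122.
Solving simultaneously gives x1 = 21, x2 = 38.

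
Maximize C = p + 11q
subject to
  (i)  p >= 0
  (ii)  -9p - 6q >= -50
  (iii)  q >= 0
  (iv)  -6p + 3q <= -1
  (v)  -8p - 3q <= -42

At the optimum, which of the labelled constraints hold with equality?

Feasible corners and C = p + 11q:
  (50/9, 0) → C = 50/9
  (34/7, 22/21) → C = 344/21
  (21/4, 0) → C = 21/4

The maximum is at (34/7, 22/21). Substituting into each constraint, equality holds for (ii) and (v); the remaining constraints have slack.

(ii) and (v)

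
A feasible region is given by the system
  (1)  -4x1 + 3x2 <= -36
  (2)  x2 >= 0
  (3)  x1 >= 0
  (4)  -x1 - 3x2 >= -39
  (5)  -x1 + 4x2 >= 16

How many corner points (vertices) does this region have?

3

The feasible vertices (each the meet of two boundaries and inside every other half-plane) are:
  (15, 8)
  (192/13, 100/13)
  (108/7, 55/7)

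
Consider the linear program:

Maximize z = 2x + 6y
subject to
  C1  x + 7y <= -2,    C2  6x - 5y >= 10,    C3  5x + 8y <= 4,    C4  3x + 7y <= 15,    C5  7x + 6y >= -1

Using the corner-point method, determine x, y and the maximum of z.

Corner points and z = 2x + 6y:
  (60/47, -22/47) → z = -12/47
  (44/27, -14/27) → z = 4/27
  (55/71, -76/71) → z = -346/71
The feasible region is unbounded (it extends along (6, -7), (8, -5)), but z strictly decreases along every unbounded feasible direction, so there is no improving ray and the maximum is attained at a vertex.

The binding constraints are x + 7y = -2 and 5x + 8y = 4.
Solving simultaneously gives x = 44/27, y = -14/27.

x = 44/27, y = -14/27, maximum z = 4/27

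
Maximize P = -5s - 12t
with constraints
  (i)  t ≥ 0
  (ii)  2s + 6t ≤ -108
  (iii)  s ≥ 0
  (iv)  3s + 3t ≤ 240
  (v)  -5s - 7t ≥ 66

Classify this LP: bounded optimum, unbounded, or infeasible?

infeasible

The boundaries t = 0 and 2s + 6t = -108 meet at (-54, 0), but that point violates s ≥ 0. Every candidate vertex is excluded by some other constraint, so the feasible region is empty.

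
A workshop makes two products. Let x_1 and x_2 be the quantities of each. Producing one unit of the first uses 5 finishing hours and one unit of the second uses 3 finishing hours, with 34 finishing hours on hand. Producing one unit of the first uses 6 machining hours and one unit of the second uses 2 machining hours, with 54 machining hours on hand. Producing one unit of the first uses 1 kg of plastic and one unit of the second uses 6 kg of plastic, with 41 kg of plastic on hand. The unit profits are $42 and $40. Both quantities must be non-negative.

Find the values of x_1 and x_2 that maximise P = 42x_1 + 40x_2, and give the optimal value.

x_1 = 3, x_2 = 19/3, maximum P = 1138/3

Vertices and P = 42x_1 + 40x_2:
  (0, 0) → P = 0
  (0, 41/6) → P = 820/3
  (34/5, 0) → P = 1428/5
  (3, 19/3) → P = 1138/3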